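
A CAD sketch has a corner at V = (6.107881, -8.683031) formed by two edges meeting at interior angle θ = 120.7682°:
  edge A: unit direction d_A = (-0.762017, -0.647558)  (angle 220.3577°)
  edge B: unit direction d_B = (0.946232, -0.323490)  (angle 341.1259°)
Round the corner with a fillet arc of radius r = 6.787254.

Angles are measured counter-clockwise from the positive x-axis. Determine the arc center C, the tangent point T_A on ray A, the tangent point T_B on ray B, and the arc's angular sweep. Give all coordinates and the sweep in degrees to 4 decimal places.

bisector direction at 280.7418° = (0.186383,-0.982477)
center distance |VC| = r/sin(θ/2) = 6.787254/sin(60.3841°) = 7.807204
C = V + |VC|·bis = (7.5630,-16.3534)
T_A = V + ((C−V)·d_A)·d_A = V + 3.8582·d_A = (3.1679,-11.1814)
T_B = V + ((C−V)·d_B)·d_B = V + 3.8582·d_B = (9.7586,-9.9311)
sweep = 180° − θ = 59.2318°

center=(7.5630,-16.3534) T_A=(3.1679,-11.1814) T_B=(9.7586,-9.9311) sweep=59.2318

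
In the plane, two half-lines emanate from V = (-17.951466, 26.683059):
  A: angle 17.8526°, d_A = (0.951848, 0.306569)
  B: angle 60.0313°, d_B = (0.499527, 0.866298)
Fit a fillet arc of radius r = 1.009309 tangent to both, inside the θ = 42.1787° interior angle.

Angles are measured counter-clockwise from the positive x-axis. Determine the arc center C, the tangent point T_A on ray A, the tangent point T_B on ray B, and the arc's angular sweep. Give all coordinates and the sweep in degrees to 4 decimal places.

bisector direction at 38.9420° = (0.777783,0.628533)
center distance |VC| = r/sin(θ/2) = 1.009309/sin(21.0893°) = 2.805012
C = V + |VC|·bis = (-15.7698,28.4461)
T_A = V + ((C−V)·d_A)·d_A = V + 2.6171·d_A = (-15.4604,27.4854)
T_B = V + ((C−V)·d_B)·d_B = V + 2.6171·d_B = (-16.6441,28.9503)
sweep = 180° − θ = 137.8213°

center=(-15.7698,28.4461) T_A=(-15.4604,27.4854) T_B=(-16.6441,28.9503) sweep=137.8213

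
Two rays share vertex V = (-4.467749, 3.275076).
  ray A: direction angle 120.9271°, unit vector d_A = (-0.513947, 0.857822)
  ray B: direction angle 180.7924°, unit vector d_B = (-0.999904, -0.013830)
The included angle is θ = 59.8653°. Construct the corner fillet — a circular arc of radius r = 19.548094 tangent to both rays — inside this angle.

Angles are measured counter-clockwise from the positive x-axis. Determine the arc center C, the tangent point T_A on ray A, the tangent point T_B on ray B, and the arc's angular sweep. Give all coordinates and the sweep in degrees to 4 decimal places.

bisector direction at 150.8597° = (-0.873430,0.486949)
center distance |VC| = r/sin(θ/2) = 19.548094/sin(29.9326°) = 39.175977
C = V + |VC|·bis = (-38.6852,22.3518)
T_A = V + ((C−V)·d_A)·d_A = V + 33.9504·d_A = (-21.9165,32.3985)
T_B = V + ((C−V)·d_B)·d_B = V + 33.9504·d_B = (-38.4149,2.8056)
sweep = 180° − θ = 120.1347°

center=(-38.6852,22.3518) T_A=(-21.9165,32.3985) T_B=(-38.4149,2.8056) sweep=120.1347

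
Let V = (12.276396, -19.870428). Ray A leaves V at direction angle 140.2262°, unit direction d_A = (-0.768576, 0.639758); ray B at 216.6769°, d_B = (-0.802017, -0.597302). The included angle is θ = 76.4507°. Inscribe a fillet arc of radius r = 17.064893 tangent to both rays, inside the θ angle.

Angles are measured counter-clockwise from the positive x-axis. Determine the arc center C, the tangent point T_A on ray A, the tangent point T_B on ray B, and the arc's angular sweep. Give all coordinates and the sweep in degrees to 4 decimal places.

center=(-15.2929,-19.1252) T_A=(-4.3755,-6.0095) T_B=(-5.1000,-32.8115) sweep=103.5493

bisector direction at 178.4516° = (-0.999635,0.027022)
center distance |VC| = r/sin(θ/2) = 17.064893/sin(38.2253°) = 27.579356
C = V + |VC|·bis = (-15.2929,-19.1252)
T_A = V + ((C−V)·d_A)·d_A = V + 21.6659·d_A = (-4.3755,-6.0095)
T_B = V + ((C−V)·d_B)·d_B = V + 21.6659·d_B = (-5.1000,-32.8115)
sweep = 180° − θ = 103.5493°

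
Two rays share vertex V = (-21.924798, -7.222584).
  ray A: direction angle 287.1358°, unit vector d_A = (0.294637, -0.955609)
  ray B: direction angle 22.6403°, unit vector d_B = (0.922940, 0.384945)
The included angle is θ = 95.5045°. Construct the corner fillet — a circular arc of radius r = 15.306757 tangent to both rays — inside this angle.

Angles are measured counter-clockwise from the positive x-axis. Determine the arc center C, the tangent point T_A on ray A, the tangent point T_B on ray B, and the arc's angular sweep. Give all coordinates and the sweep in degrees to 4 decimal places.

bisector direction at 334.8881° = (0.905480,-0.424388)
center distance |VC| = r/sin(θ/2) = 15.306757/sin(47.7522°) = 20.677974
C = V + |VC|·bis = (-3.2013,-15.9981)
T_A = V + ((C−V)·d_A)·d_A = V + 13.9026·d_A = (-17.8286,-20.5080)
T_B = V + ((C−V)·d_B)·d_B = V + 13.9026·d_B = (-9.0936,-1.8709)
sweep = 180° − θ = 84.4955°

center=(-3.2013,-15.9981) T_A=(-17.8286,-20.5080) T_B=(-9.0936,-1.8709) sweep=84.4955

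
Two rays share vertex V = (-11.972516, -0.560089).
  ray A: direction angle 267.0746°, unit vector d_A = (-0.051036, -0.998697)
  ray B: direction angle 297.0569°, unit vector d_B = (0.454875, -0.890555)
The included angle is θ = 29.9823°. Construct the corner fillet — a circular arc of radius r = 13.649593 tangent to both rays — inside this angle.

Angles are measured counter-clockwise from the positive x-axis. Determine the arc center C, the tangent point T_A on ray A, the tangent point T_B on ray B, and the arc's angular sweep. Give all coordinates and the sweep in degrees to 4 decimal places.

center=(-0.9421,-52.1627) T_A=(-14.5739,-51.4661) T_B=(11.2136,-45.9539) sweep=150.0177

bisector direction at 282.0657° = (0.209034,-0.977908)
center distance |VC| = r/sin(θ/2) = 13.649593/sin(14.9911°) = 52.768397
C = V + |VC|·bis = (-0.9421,-52.1627)
T_A = V + ((C−V)·d_A)·d_A = V + 50.9725·d_A = (-14.5739,-51.4661)
T_B = V + ((C−V)·d_B)·d_B = V + 50.9725·d_B = (11.2136,-45.9539)
sweep = 180° − θ = 150.0177°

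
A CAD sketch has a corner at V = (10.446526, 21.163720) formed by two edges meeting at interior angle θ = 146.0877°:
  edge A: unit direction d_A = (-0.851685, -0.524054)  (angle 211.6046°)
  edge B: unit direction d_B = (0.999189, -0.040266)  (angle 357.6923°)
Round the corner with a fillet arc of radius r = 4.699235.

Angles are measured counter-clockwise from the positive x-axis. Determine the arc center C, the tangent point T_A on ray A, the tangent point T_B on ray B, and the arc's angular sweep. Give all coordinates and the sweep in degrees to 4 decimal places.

bisector direction at 284.6485° = (0.252888,-0.967496)
center distance |VC| = r/sin(θ/2) = 4.699235/sin(73.0439°) = 4.912803
C = V + |VC|·bis = (11.6889,16.4106)
T_A = V + ((C−V)·d_A)·d_A = V + 1.4328·d_A = (9.2263,20.4129)
T_B = V + ((C−V)·d_B)·d_B = V + 1.4328·d_B = (11.8781,21.1060)
sweep = 180° − θ = 33.9123°

center=(11.6889,16.4106) T_A=(9.2263,20.4129) T_B=(11.8781,21.1060) sweep=33.9123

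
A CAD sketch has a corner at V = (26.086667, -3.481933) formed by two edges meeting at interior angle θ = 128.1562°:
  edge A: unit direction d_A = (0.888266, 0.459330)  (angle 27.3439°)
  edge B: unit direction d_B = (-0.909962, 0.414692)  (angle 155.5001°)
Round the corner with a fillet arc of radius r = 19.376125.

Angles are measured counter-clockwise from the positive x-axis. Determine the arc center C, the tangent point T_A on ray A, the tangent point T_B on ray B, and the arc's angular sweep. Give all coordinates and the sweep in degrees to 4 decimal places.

center=(25.5520,18.0550) T_A=(34.4521,0.8439) T_B=(17.5169,0.4235) sweep=51.8438

bisector direction at 91.4220° = (-0.024816,0.999692)
center distance |VC| = r/sin(θ/2) = 19.376125/sin(64.0781°) = 21.543611
C = V + |VC|·bis = (25.5520,18.0550)
T_A = V + ((C−V)·d_A)·d_A = V + 9.4177·d_A = (34.4521,0.8439)
T_B = V + ((C−V)·d_B)·d_B = V + 9.4177·d_B = (17.5169,0.4235)
sweep = 180° − θ = 51.8438°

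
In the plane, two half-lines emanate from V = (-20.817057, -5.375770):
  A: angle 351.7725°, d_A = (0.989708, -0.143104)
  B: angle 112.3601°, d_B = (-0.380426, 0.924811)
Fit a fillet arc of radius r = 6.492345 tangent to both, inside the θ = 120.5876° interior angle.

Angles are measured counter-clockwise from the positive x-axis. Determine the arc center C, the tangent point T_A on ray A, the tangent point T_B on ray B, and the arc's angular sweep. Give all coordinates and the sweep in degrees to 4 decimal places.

center=(-16.2220,0.5197) T_A=(-17.1511,-5.9058) T_B=(-22.2262,-1.9502) sweep=59.4124

bisector direction at 52.0663° = (0.614749,0.788723)
center distance |VC| = r/sin(θ/2) = 6.492345/sin(60.2938°) = 7.474684
C = V + |VC|·bis = (-16.2220,0.5197)
T_A = V + ((C−V)·d_A)·d_A = V + 3.7041·d_A = (-17.1511,-5.9058)
T_B = V + ((C−V)·d_B)·d_B = V + 3.7041·d_B = (-22.2262,-1.9502)
sweep = 180° − θ = 59.4124°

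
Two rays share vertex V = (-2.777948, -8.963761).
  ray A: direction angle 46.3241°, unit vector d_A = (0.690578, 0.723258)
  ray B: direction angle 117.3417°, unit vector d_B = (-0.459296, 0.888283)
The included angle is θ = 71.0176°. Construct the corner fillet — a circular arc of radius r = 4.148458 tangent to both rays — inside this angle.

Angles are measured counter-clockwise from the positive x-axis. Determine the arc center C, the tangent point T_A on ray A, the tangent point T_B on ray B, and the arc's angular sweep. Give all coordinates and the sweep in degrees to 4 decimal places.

center=(-1.7633,-1.8939) T_A=(1.2371,-4.7587) T_B=(-5.4483,-3.7993) sweep=108.9824

bisector direction at 81.8329° = (0.142061,0.989858)
center distance |VC| = r/sin(θ/2) = 4.148458/sin(35.5088°) = 7.142318
C = V + |VC|·bis = (-1.7633,-1.8939)
T_A = V + ((C−V)·d_A)·d_A = V + 5.8140·d_A = (1.2371,-4.7587)
T_B = V + ((C−V)·d_B)·d_B = V + 5.8140·d_B = (-5.4483,-3.7993)
sweep = 180° − θ = 108.9824°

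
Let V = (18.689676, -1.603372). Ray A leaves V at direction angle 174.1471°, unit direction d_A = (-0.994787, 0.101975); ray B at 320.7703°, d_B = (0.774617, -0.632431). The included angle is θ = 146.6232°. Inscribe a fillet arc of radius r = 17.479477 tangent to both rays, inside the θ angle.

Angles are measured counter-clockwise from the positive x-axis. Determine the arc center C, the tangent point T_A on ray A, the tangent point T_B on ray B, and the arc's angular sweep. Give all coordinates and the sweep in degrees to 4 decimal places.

bisector direction at 247.4587° = (-0.383349,-0.923603)
center distance |VC| = r/sin(θ/2) = 17.479477/sin(73.3116°) = 18.248074
C = V + |VC|·bis = (11.6943,-18.4574)
T_A = V + ((C−V)·d_A)·d_A = V + 5.2402·d_A = (13.4768,-1.0690)
T_B = V + ((C−V)·d_B)·d_B = V + 5.2402·d_B = (22.7489,-4.9175)
sweep = 180° − θ = 33.3768°

center=(11.6943,-18.4574) T_A=(13.4768,-1.0690) T_B=(22.7489,-4.9175) sweep=33.3768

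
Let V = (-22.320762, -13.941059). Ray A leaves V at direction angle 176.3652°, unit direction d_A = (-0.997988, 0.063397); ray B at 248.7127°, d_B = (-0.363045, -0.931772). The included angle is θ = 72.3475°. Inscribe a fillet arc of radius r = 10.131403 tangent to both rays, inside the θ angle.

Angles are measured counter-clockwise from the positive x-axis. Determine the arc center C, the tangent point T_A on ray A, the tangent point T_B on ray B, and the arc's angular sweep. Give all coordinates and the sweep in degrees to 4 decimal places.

bisector direction at 212.5389° = (-0.843026,-0.537873)
center distance |VC| = r/sin(θ/2) = 10.131403/sin(36.1737°) = 17.165006
C = V + |VC|·bis = (-36.7913,-23.1736)
T_A = V + ((C−V)·d_A)·d_A = V + 13.8561·d_A = (-36.1490,-13.0626)
T_B = V + ((C−V)·d_B)·d_B = V + 13.8561·d_B = (-27.3512,-26.8518)
sweep = 180° − θ = 107.6525°

center=(-36.7913,-23.1736) T_A=(-36.1490,-13.0626) T_B=(-27.3512,-26.8518) sweep=107.6525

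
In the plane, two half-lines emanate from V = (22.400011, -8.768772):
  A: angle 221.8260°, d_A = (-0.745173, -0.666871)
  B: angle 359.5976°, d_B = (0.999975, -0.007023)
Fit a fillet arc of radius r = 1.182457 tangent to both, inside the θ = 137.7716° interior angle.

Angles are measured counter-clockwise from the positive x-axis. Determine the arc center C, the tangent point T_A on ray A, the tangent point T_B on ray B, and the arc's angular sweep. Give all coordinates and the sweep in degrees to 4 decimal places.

bisector direction at 290.7118° = (0.353667,-0.935371)
center distance |VC| = r/sin(θ/2) = 1.182457/sin(68.8858°) = 1.267555
C = V + |VC|·bis = (22.8483,-9.9544)
T_A = V + ((C−V)·d_A)·d_A = V + 0.4566·d_A = (22.0598,-9.0733)
T_B = V + ((C−V)·d_B)·d_B = V + 0.4566·d_B = (22.8566,-8.7720)
sweep = 180° − θ = 42.2284°

center=(22.8483,-9.9544) T_A=(22.0598,-9.0733) T_B=(22.8566,-8.7720) sweep=42.2284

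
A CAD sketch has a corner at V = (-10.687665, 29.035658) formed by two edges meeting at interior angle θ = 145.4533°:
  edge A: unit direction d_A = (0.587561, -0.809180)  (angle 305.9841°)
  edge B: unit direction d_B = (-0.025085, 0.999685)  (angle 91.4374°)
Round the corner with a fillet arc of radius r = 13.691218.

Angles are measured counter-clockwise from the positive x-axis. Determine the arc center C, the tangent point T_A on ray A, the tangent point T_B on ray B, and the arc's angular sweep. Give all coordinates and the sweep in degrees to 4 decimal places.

bisector direction at 18.7108° = (0.947150,0.320791)
center distance |VC| = r/sin(θ/2) = 13.691218/sin(72.7267°) = 14.337870
C = V + |VC|·bis = (2.8925,33.6351)
T_A = V + ((C−V)·d_A)·d_A = V + 4.2574·d_A = (-8.1862,25.5907)
T_B = V + ((C−V)·d_B)·d_B = V + 4.2574·d_B = (-10.7945,33.2917)
sweep = 180° − θ = 34.5467°

center=(2.8925,33.6351) T_A=(-8.1862,25.5907) T_B=(-10.7945,33.2917) sweep=34.5467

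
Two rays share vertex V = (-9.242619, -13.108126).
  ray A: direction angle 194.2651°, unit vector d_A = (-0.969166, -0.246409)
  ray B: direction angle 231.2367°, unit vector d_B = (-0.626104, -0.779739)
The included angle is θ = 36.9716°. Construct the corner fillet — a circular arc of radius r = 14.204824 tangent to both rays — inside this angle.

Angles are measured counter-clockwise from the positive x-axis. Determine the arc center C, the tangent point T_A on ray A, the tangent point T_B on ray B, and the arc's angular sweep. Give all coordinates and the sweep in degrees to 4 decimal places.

center=(-46.9211,-37.3446) T_A=(-50.4213,-23.5777) T_B=(-35.8450,-46.2383) sweep=143.0284

bisector direction at 212.7509° = (-0.841031,-0.540988)
center distance |VC| = r/sin(θ/2) = 14.204824/sin(18.4858°) = 44.800332
C = V + |VC|·bis = (-46.9211,-37.3446)
T_A = V + ((C−V)·d_A)·d_A = V + 42.4887·d_A = (-50.4213,-23.5777)
T_B = V + ((C−V)·d_B)·d_B = V + 42.4887·d_B = (-35.8450,-46.2383)
sweep = 180° − θ = 143.0284°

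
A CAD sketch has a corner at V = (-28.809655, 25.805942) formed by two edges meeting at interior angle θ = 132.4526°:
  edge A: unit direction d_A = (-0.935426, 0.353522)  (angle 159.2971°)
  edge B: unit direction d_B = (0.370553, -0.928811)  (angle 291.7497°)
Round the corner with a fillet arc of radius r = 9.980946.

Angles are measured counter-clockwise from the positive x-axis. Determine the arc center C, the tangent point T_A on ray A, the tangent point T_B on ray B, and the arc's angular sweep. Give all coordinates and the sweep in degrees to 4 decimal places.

bisector direction at 225.5234° = (-0.700618,-0.713537)
center distance |VC| = r/sin(θ/2) = 9.980946/sin(66.2263°) = 10.906412
C = V + |VC|·bis = (-36.4509,18.0238)
T_A = V + ((C−V)·d_A)·d_A = V + 4.3967·d_A = (-32.9224,27.3603)
T_B = V + ((C−V)·d_B)·d_B = V + 4.3967·d_B = (-27.1805,21.7223)
sweep = 180° − θ = 47.5474°

center=(-36.4509,18.0238) T_A=(-32.9224,27.3603) T_B=(-27.1805,21.7223) sweep=47.5474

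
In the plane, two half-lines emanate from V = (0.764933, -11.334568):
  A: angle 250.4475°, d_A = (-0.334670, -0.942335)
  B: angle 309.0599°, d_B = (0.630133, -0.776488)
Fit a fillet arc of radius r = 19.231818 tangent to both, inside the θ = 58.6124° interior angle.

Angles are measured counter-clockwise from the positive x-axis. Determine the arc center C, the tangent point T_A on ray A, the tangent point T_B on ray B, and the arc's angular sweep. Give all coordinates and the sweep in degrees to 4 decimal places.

center=(7.4213,-50.0572) T_A=(-10.7015,-43.6209) T_B=(22.3545,-37.9386) sweep=121.3876

bisector direction at 279.7537° = (0.169413,-0.985545)
center distance |VC| = r/sin(θ/2) = 19.231818/sin(29.3062°) = 39.290560
C = V + |VC|·bis = (7.4213,-50.0572)
T_A = V + ((C−V)·d_A)·d_A = V + 34.2620·d_A = (-10.7015,-43.6209)
T_B = V + ((C−V)·d_B)·d_B = V + 34.2620·d_B = (22.3545,-37.9386)
sweep = 180° − θ = 121.3876°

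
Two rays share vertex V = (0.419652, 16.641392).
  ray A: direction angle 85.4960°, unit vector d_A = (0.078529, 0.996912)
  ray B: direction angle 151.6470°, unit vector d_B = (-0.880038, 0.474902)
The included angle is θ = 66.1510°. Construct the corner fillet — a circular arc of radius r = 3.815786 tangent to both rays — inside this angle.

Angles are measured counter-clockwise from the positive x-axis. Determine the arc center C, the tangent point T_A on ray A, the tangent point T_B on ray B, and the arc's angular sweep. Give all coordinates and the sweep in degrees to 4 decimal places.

bisector direction at 118.5715° = (-0.478255,0.878221)
center distance |VC| = r/sin(θ/2) = 3.815786/sin(33.0755°) = 6.991901
C = V + |VC|·bis = (-2.9243,22.7818)
T_A = V + ((C−V)·d_A)·d_A = V + 5.8589·d_A = (0.8797,22.4822)
T_B = V + ((C−V)·d_B)·d_B = V + 5.8589·d_B = (-4.7364,19.4238)
sweep = 180° − θ = 113.8490°

center=(-2.9243,22.7818) T_A=(0.8797,22.4822) T_B=(-4.7364,19.4238) sweep=113.8490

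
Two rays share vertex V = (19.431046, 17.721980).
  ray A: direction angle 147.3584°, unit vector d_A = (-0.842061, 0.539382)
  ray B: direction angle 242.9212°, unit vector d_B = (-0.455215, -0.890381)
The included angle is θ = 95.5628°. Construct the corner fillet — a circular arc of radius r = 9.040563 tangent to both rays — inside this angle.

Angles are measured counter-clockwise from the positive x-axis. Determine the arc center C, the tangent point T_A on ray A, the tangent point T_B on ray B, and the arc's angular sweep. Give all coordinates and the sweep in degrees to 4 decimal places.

bisector direction at 195.1398° = (-0.965291,-0.261175)
center distance |VC| = r/sin(θ/2) = 9.040563/sin(47.7814°) = 12.207302
C = V + |VC|·bis = (7.6474,14.5337)
T_A = V + ((C−V)·d_A)·d_A = V + 8.2028·d_A = (12.5238,22.1464)
T_B = V + ((C−V)·d_B)·d_B = V + 8.2028·d_B = (15.6970,10.4183)
sweep = 180° − θ = 84.4372°

center=(7.6474,14.5337) T_A=(12.5238,22.1464) T_B=(15.6970,10.4183) sweep=84.4372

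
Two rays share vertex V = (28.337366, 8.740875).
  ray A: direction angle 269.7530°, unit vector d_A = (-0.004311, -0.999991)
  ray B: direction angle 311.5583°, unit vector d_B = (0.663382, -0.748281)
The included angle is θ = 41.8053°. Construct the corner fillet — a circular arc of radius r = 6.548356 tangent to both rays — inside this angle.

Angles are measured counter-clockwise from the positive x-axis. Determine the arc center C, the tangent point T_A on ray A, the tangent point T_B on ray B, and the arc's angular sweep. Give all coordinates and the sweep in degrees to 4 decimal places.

bisector direction at 290.6556° = (0.352751,-0.935717)
center distance |VC| = r/sin(θ/2) = 6.548356/sin(20.9027°) = 18.353982
C = V + |VC|·bis = (34.8117,-8.4333)
T_A = V + ((C−V)·d_A)·d_A = V + 17.1461·d_A = (28.2635,-8.4050)
T_B = V + ((C−V)·d_B)·d_B = V + 17.1461·d_B = (39.7118,-4.0892)
sweep = 180° − θ = 138.1947°

center=(34.8117,-8.4333) T_A=(28.2635,-8.4050) T_B=(39.7118,-4.0892) sweep=138.1947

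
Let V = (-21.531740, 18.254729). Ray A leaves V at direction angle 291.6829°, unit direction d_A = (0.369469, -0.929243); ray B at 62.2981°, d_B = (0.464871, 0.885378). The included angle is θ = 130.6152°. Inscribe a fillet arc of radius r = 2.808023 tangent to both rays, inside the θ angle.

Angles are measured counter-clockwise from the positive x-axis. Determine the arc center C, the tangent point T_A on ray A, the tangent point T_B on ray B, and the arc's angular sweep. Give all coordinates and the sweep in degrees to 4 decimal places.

bisector direction at 356.9905° = (0.998621,-0.052502)
center distance |VC| = r/sin(θ/2) = 2.808023/sin(65.3076°) = 3.090618
C = V + |VC|·bis = (-18.4454,18.0925)
T_A = V + ((C−V)·d_A)·d_A = V + 1.2911·d_A = (-21.0547,17.0550)
T_B = V + ((C−V)·d_B)·d_B = V + 1.2911·d_B = (-20.9315,19.3978)
sweep = 180° − θ = 49.3848°

center=(-18.4454,18.0925) T_A=(-21.0547,17.0550) T_B=(-20.9315,19.3978) sweep=49.3848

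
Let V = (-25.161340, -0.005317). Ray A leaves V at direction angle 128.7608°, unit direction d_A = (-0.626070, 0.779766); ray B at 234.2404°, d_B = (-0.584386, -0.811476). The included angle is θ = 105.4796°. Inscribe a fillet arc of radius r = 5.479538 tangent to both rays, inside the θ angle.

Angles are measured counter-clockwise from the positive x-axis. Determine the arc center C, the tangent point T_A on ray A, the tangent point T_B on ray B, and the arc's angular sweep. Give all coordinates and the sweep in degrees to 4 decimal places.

center=(-32.0437,-0.1856) T_A=(-27.7710,3.2450) T_B=(-27.5972,-3.3878) sweep=74.5204

bisector direction at 181.5006° = (-0.999657,-0.026187)
center distance |VC| = r/sin(θ/2) = 5.479538/sin(52.7398°) = 6.884757
C = V + |VC|·bis = (-32.0437,-0.1856)
T_A = V + ((C−V)·d_A)·d_A = V + 4.1683·d_A = (-27.7710,3.2450)
T_B = V + ((C−V)·d_B)·d_B = V + 4.1683·d_B = (-27.5972,-3.3878)
sweep = 180° − θ = 74.5204°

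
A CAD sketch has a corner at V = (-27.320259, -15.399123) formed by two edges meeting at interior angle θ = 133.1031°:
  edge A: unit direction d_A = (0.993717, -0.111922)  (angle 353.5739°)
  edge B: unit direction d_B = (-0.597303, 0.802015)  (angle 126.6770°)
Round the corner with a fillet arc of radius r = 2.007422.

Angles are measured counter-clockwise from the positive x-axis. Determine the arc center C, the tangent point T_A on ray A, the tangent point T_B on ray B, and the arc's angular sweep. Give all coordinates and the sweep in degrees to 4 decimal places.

center=(-26.2304,-13.5018) T_A=(-26.4550,-15.4966) T_B=(-27.8403,-14.7008) sweep=46.8969

bisector direction at 60.1255° = (0.498103,0.867118)
center distance |VC| = r/sin(θ/2) = 2.007422/sin(66.5516°) = 2.188120
C = V + |VC|·bis = (-26.2304,-13.5018)
T_A = V + ((C−V)·d_A)·d_A = V + 0.8707·d_A = (-26.4550,-15.4966)
T_B = V + ((C−V)·d_B)·d_B = V + 0.8707·d_B = (-27.8403,-14.7008)
sweep = 180° − θ = 46.8969°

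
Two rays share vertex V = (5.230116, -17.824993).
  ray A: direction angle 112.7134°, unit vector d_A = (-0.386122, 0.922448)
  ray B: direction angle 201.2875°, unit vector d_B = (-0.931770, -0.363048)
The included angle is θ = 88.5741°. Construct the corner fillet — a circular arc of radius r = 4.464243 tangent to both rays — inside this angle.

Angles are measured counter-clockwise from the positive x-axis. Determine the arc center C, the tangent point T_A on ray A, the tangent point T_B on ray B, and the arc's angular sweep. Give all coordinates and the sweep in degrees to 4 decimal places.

bisector direction at 157.0005° = (-0.920508,0.390724)
center distance |VC| = r/sin(θ/2) = 4.464243/sin(44.2871°) = 6.393442
C = V + |VC|·bis = (-0.6551,-15.3269)
T_A = V + ((C−V)·d_A)·d_A = V + 4.5767·d_A = (3.4629,-13.6032)
T_B = V + ((C−V)·d_B)·d_B = V + 4.5767·d_B = (0.9656,-19.4866)
sweep = 180° − θ = 91.4259°

center=(-0.6551,-15.3269) T_A=(3.4629,-13.6032) T_B=(0.9656,-19.4866) sweep=91.4259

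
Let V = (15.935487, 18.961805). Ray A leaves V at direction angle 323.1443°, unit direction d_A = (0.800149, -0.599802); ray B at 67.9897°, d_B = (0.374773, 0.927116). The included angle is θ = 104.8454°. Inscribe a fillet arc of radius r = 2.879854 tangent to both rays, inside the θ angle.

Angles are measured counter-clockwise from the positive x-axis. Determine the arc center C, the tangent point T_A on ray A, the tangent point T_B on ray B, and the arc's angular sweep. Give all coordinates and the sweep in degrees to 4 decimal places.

bisector direction at 15.5670° = (0.963317,0.268365)
center distance |VC| = r/sin(θ/2) = 2.879854/sin(52.4227°) = 3.633742
C = V + |VC|·bis = (19.4359,19.9370)
T_A = V + ((C−V)·d_A)·d_A = V + 2.2160·d_A = (17.7086,17.6327)
T_B = V + ((C−V)·d_B)·d_B = V + 2.2160·d_B = (16.7660,21.0163)
sweep = 180° − θ = 75.1546°

center=(19.4359,19.9370) T_A=(17.7086,17.6327) T_B=(16.7660,21.0163) sweep=75.1546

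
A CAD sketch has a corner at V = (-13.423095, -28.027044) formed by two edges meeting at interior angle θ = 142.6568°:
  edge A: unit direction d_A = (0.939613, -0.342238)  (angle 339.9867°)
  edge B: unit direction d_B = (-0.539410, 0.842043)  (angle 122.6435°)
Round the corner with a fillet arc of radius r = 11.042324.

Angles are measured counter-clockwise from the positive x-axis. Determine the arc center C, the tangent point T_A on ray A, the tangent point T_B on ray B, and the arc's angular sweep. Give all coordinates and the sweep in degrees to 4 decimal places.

bisector direction at 51.3151° = (0.625037,0.780595)
center distance |VC| = r/sin(θ/2) = 11.042324/sin(71.3284°) = 11.655778
C = V + |VC|·bis = (-6.1378,-18.9286)
T_A = V + ((C−V)·d_A)·d_A = V + 3.7315·d_A = (-9.9169,-29.3041)
T_B = V + ((C−V)·d_B)·d_B = V + 3.7315·d_B = (-15.4359,-24.8849)
sweep = 180° − θ = 37.3432°

center=(-6.1378,-18.9286) T_A=(-9.9169,-29.3041) T_B=(-15.4359,-24.8849) sweep=37.3432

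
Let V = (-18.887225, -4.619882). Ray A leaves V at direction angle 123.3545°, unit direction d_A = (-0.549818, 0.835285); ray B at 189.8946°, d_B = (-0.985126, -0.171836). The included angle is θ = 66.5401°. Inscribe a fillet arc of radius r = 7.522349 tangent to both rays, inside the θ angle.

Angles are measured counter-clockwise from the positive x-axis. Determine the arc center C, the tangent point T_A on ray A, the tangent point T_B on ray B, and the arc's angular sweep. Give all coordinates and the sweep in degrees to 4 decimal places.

bisector direction at 156.6245° = (-0.917925,0.396755)
center distance |VC| = r/sin(θ/2) = 7.522349/sin(33.2700°) = 13.712255
C = V + |VC|·bis = (-31.4740,0.8205)
T_A = V + ((C−V)·d_A)·d_A = V + 11.4647·d_A = (-25.1907,4.9564)
T_B = V + ((C−V)·d_B)·d_B = V + 11.4647·d_B = (-30.1814,-6.5899)
sweep = 180° − θ = 113.4599°

center=(-31.4740,0.8205) T_A=(-25.1907,4.9564) T_B=(-30.1814,-6.5899) sweep=113.4599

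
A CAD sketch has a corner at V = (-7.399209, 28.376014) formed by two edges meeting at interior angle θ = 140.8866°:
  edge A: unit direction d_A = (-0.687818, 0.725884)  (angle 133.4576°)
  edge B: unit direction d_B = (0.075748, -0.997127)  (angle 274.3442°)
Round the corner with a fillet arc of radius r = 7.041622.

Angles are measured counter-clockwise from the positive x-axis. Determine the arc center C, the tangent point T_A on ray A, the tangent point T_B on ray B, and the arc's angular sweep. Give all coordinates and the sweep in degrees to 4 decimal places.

bisector direction at 203.9009° = (-0.914248,-0.405156)
center distance |VC| = r/sin(θ/2) = 7.041622/sin(70.4433°) = 7.472718
C = V + |VC|·bis = (-14.2311,25.3484)
T_A = V + ((C−V)·d_A)·d_A = V + 2.5014·d_A = (-9.1197,30.1917)
T_B = V + ((C−V)·d_B)·d_B = V + 2.5014·d_B = (-7.2097,25.8818)
sweep = 180° − θ = 39.1134°

center=(-14.2311,25.3484) T_A=(-9.1197,30.1917) T_B=(-7.2097,25.8818) sweep=39.1134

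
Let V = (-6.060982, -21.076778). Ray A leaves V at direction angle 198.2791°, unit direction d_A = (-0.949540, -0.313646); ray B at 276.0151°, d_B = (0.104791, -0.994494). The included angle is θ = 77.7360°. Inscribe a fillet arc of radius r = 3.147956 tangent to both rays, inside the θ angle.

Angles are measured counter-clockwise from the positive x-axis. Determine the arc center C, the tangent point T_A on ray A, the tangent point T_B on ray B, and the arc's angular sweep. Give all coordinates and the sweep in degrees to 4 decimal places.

bisector direction at 237.1471° = (-0.542484,-0.840066)
center distance |VC| = r/sin(θ/2) = 3.147956/sin(38.8680°) = 5.016437
C = V + |VC|·bis = (-8.7823,-25.2909)
T_A = V + ((C−V)·d_A)·d_A = V + 3.9058·d_A = (-9.7697,-22.3018)
T_B = V + ((C−V)·d_B)·d_B = V + 3.9058·d_B = (-5.6517,-24.9610)
sweep = 180° − θ = 102.2640°

center=(-8.7823,-25.2909) T_A=(-9.7697,-22.3018) T_B=(-5.6517,-24.9610) sweep=102.2640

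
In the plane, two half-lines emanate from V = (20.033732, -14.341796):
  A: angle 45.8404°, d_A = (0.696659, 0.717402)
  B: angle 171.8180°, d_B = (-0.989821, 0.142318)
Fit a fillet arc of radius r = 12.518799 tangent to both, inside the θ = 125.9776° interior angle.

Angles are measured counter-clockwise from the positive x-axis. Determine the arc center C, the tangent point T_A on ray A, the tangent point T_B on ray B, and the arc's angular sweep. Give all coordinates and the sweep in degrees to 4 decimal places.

center=(15.4986,-1.0422) T_A=(24.4796,-9.7635) T_B=(13.7170,-13.4336) sweep=54.0224

bisector direction at 108.8292° = (-0.322748,0.946485)
center distance |VC| = r/sin(θ/2) = 12.518799/sin(62.9888°) = 14.051576
C = V + |VC|·bis = (15.4986,-1.0422)
T_A = V + ((C−V)·d_A)·d_A = V + 6.3817·d_A = (24.4796,-9.7635)
T_B = V + ((C−V)·d_B)·d_B = V + 6.3817·d_B = (13.7170,-13.4336)
sweep = 180° − θ = 54.0224°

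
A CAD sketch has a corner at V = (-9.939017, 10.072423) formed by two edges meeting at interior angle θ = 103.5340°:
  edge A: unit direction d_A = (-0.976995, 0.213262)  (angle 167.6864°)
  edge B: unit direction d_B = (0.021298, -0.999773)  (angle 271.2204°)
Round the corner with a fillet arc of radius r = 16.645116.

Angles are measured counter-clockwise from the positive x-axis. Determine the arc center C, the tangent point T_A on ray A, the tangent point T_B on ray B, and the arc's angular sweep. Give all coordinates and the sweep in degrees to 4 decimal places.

center=(-26.3011,-3.3931) T_A=(-22.7513,12.8691) T_B=(-9.6597,-3.0385) sweep=76.4660

bisector direction at 219.4534° = (-0.772142,-0.635450)
center distance |VC| = r/sin(θ/2) = 16.645116/sin(51.7670°) = 21.190457
C = V + |VC|·bis = (-26.3011,-3.3931)
T_A = V + ((C−V)·d_A)·d_A = V + 13.1139·d_A = (-22.7513,12.8691)
T_B = V + ((C−V)·d_B)·d_B = V + 13.1139·d_B = (-9.6597,-3.0385)
sweep = 180° − θ = 76.4660°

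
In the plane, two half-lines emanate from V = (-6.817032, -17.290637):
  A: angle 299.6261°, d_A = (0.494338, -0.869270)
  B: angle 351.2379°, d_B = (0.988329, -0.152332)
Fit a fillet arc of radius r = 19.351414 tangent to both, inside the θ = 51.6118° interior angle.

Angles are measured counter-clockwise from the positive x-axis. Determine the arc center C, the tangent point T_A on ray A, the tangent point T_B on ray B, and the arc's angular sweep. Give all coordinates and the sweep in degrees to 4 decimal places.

bisector direction at 325.4320° = (0.823453,-0.567384)
center distance |VC| = r/sin(θ/2) = 19.351414/sin(25.8059°) = 44.452919
C = V + |VC|·bis = (29.7879,-42.5125)
T_A = V + ((C−V)·d_A)·d_A = V + 40.0198·d_A = (12.9663,-52.0786)
T_B = V + ((C−V)·d_B)·d_B = V + 40.0198·d_B = (32.7357,-23.3869)
sweep = 180° − θ = 128.3882°

center=(29.7879,-42.5125) T_A=(12.9663,-52.0786) T_B=(32.7357,-23.3869) sweep=128.3882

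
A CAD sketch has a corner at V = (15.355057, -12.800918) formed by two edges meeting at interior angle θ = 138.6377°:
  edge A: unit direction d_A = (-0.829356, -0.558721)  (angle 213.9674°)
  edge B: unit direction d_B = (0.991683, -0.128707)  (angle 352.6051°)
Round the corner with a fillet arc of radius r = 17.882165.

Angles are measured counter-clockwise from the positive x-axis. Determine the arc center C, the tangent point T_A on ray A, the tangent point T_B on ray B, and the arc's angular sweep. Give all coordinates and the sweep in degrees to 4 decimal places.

center=(19.7477,-31.4032) T_A=(9.7566,-16.5725) T_B=(22.0493,-13.6697) sweep=41.3623

bisector direction at 283.2862° = (0.229816,-0.973234)
center distance |VC| = r/sin(θ/2) = 17.882165/sin(69.3188°) = 19.113857
C = V + |VC|·bis = (19.7477,-31.4032)
T_A = V + ((C−V)·d_A)·d_A = V + 6.7504·d_A = (9.7566,-16.5725)
T_B = V + ((C−V)·d_B)·d_B = V + 6.7504·d_B = (22.0493,-13.6697)
sweep = 180° − θ = 41.3623°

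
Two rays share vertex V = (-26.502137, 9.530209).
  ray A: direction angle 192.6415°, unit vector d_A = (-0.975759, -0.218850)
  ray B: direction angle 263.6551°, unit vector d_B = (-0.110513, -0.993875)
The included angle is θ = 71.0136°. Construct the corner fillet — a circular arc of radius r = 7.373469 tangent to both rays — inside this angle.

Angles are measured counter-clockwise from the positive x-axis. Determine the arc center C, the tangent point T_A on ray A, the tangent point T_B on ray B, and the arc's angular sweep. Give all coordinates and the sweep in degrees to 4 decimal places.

bisector direction at 228.1483° = (-0.667205,-0.744874)
center distance |VC| = r/sin(θ/2) = 7.373469/sin(35.5068°) = 12.695376
C = V + |VC|·bis = (-34.9726,0.0738)
T_A = V + ((C−V)·d_A)·d_A = V + 10.3346·d_A = (-36.5862,7.2685)
T_B = V + ((C−V)·d_B)·d_B = V + 10.3346·d_B = (-27.6442,-0.7411)
sweep = 180° − θ = 108.9864°

center=(-34.9726,0.0738) T_A=(-36.5862,7.2685) T_B=(-27.6442,-0.7411) sweep=108.9864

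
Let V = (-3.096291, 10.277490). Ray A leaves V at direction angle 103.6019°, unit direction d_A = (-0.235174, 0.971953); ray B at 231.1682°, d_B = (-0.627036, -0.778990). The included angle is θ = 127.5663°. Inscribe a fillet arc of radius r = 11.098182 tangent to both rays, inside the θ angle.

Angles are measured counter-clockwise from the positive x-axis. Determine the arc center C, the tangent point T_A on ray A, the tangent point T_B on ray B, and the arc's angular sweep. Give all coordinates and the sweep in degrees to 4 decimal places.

center=(-15.1684,12.9792) T_A=(-4.3815,15.5893) T_B=(-6.5231,6.0203) sweep=52.4337

bisector direction at 167.3850° = (-0.975860,0.218398)
center distance |VC| = r/sin(θ/2) = 11.098182/sin(63.7831°) = 12.370783
C = V + |VC|·bis = (-15.1684,12.9792)
T_A = V + ((C−V)·d_A)·d_A = V + 5.4650·d_A = (-4.3815,15.5893)
T_B = V + ((C−V)·d_B)·d_B = V + 5.4650·d_B = (-6.5231,6.0203)
sweep = 180° − θ = 52.4337°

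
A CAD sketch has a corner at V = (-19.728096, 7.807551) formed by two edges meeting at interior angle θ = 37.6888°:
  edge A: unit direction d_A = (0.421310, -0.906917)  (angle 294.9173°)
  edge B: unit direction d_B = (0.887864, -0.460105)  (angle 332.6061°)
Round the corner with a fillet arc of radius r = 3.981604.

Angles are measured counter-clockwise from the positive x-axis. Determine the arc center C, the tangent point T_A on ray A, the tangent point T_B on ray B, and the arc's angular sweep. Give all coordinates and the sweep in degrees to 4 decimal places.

bisector direction at 313.7617° = (0.691661,-0.722223)
center distance |VC| = r/sin(θ/2) = 3.981604/sin(18.8444°) = 12.326979
C = V + |VC|·bis = (-11.2020,-1.0953)
T_A = V + ((C−V)·d_A)·d_A = V + 11.6662·d_A = (-14.8130,-2.7728)
T_B = V + ((C−V)·d_B)·d_B = V + 11.6662·d_B = (-9.3701,2.4399)
sweep = 180° − θ = 142.3112°

center=(-11.2020,-1.0953) T_A=(-14.8130,-2.7728) T_B=(-9.3701,2.4399) sweep=142.3112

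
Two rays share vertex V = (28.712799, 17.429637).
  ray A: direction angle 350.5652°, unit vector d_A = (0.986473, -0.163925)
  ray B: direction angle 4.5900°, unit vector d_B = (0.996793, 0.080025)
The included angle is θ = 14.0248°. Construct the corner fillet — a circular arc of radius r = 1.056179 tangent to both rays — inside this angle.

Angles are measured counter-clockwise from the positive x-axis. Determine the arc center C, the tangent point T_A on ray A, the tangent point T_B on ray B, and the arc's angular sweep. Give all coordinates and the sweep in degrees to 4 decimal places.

bisector direction at 357.5776° = (0.999106,-0.042266)
center distance |VC| = r/sin(θ/2) = 1.056179/sin(7.0124°) = 8.651238
C = V + |VC|·bis = (37.3563,17.0640)
T_A = V + ((C−V)·d_A)·d_A = V + 8.5865·d_A = (37.1832,16.0221)
T_B = V + ((C−V)·d_B)·d_B = V + 8.5865·d_B = (37.2718,18.1168)
sweep = 180° − θ = 165.9752°

center=(37.3563,17.0640) T_A=(37.1832,16.0221) T_B=(37.2718,18.1168) sweep=165.9752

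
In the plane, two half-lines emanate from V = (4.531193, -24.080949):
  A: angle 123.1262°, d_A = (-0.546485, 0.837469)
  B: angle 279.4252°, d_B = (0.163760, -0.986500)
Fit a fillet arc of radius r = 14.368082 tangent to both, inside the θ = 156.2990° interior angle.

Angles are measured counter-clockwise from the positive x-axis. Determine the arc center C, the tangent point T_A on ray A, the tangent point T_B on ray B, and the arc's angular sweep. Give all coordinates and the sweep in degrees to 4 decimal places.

bisector direction at 201.2757° = (-0.931845,-0.362856)
center distance |VC| = r/sin(θ/2) = 14.368082/sin(78.1495°) = 14.680981
C = V + |VC|·bis = (-9.1492,-29.4080)
T_A = V + ((C−V)·d_A)·d_A = V + 3.0149·d_A = (2.8836,-21.5561)
T_B = V + ((C−V)·d_B)·d_B = V + 3.0149·d_B = (5.0249,-27.0551)
sweep = 180° − θ = 23.7010°

center=(-9.1492,-29.4080) T_A=(2.8836,-21.5561) T_B=(5.0249,-27.0551) sweep=23.7010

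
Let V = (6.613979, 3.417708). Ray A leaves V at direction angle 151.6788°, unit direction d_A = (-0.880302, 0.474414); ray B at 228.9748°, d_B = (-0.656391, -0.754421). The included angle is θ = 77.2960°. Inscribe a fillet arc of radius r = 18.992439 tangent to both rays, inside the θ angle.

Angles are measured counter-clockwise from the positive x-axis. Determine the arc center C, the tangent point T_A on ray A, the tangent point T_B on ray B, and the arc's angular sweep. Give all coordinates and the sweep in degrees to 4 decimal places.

bisector direction at 190.3268° = (-0.983801,-0.179262)
center distance |VC| = r/sin(θ/2) = 18.992439/sin(38.6480°) = 30.410572
C = V + |VC|·bis = (-23.3040,-2.0338)
T_A = V + ((C−V)·d_A)·d_A = V + 23.7506·d_A = (-14.2937,14.6853)
T_B = V + ((C−V)·d_B)·d_B = V + 23.7506·d_B = (-8.9757,-14.5002)
sweep = 180° − θ = 102.7040°

center=(-23.3040,-2.0338) T_A=(-14.2937,14.6853) T_B=(-8.9757,-14.5002) sweep=102.7040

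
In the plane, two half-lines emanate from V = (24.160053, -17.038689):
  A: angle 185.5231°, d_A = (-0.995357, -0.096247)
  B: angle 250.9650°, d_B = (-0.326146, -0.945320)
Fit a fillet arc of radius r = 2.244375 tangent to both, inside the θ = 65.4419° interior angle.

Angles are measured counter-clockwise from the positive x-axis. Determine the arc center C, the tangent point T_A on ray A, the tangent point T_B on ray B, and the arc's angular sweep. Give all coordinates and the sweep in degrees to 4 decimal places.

center=(20.8991,-19.6089) T_A=(20.6831,-17.3749) T_B=(23.0208,-20.3408) sweep=114.5581

bisector direction at 218.2440° = (-0.785381,-0.619012)
center distance |VC| = r/sin(θ/2) = 2.244375/sin(32.7210°) = 4.152037
C = V + |VC|·bis = (20.8991,-19.6089)
T_A = V + ((C−V)·d_A)·d_A = V + 3.4932·d_A = (20.6831,-17.3749)
T_B = V + ((C−V)·d_B)·d_B = V + 3.4932·d_B = (23.0208,-20.3408)
sweep = 180° − θ = 114.5581°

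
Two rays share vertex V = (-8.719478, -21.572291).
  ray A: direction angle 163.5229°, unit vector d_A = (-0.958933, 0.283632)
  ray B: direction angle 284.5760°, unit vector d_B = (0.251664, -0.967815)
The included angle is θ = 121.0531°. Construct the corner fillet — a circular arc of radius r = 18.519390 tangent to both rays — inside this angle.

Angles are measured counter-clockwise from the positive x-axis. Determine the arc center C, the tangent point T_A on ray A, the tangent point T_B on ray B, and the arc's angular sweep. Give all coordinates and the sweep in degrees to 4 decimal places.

bisector direction at 224.0495° = (-0.718740,-0.695279)
center distance |VC| = r/sin(θ/2) = 18.519390/sin(60.5266°) = 21.272381
C = V + |VC|·bis = (-24.0088,-36.3625)
T_A = V + ((C−V)·d_A)·d_A = V + 10.4664·d_A = (-18.7561,-18.6037)
T_B = V + ((C−V)·d_B)·d_B = V + 10.4664·d_B = (-6.0855,-31.7019)
sweep = 180° − θ = 58.9469°

center=(-24.0088,-36.3625) T_A=(-18.7561,-18.6037) T_B=(-6.0855,-31.7019) sweep=58.9469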